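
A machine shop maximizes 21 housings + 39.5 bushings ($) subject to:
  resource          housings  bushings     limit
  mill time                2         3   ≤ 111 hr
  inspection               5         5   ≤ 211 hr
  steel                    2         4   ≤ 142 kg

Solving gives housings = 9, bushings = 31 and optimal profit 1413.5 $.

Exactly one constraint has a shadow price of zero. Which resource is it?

mill time: 111/111 (binding)
inspection: 200/211 (slack 11)
steel: 142/142 (binding)
By complementary slackness, a constraint with positive slack has shadow price 0 → inspection.

inspection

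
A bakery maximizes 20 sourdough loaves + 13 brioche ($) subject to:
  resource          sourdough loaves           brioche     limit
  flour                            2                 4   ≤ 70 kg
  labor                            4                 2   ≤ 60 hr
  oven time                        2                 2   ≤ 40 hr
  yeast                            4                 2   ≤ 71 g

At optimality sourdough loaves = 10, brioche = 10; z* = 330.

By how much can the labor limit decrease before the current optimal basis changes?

10

Binding constraints: labor, oven time. The basis is B = [[4,2],[2,2]] with det 4.
Per unit decrease in labor, x* moves by d = (-0.5, 0.5).
The basis stays optimal until flour becomes binding; allowable decrease = 10 hr.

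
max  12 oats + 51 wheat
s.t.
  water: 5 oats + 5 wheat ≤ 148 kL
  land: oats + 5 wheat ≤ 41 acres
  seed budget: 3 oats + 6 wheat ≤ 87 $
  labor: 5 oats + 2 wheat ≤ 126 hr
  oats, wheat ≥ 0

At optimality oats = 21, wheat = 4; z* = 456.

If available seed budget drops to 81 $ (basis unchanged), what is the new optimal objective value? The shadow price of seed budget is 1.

Δb = -6, so new z* = 456 + (1)·(-6) = 456 − 6 = 450.

450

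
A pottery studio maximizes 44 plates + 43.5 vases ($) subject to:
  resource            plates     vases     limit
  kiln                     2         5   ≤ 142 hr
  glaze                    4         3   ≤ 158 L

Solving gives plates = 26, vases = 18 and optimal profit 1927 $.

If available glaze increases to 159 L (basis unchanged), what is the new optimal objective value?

1936.5

Check each constraint at x*: kiln 142/142 (tight); glaze 158/158 (tight).
The binding rows give the dual system: 2·y_kiln + 4·y_glaze = 44 and 5·y_kiln + 3·y_glaze = 43.5.
This yields shadow prices y_kiln = 3, y_glaze = 9.5.
Δz = y_glaze·Δb = 9.5 × (1) = 9.5, so new z* = 1927 + 9.5 = 1936.5.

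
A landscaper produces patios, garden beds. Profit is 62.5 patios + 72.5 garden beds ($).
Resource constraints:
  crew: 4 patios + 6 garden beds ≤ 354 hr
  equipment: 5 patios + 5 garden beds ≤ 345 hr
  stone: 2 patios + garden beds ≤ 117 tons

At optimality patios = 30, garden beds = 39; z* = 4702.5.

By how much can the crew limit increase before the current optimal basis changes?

60

Binding constraints: crew, equipment. The basis is B = [[4,6],[5,5]] with det -10.
Per unit increase in crew, x* moves by d = (-0.5, 0.5).
The basis stays optimal until patios reaches 0; allowable increase = 60 hr.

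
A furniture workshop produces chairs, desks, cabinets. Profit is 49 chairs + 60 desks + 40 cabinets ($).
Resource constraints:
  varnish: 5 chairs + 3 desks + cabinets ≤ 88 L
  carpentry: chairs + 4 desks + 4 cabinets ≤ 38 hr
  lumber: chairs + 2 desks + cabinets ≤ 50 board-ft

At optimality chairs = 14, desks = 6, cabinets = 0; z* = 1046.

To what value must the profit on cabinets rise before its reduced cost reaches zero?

44

Binding: varnish and carpentry. Non-binding: lumber (24 unused).
Slack constraints have shadow price 0 (complementary slackness).
Dual feasibility on the basic columns requires 5·y_varnish + 1·y_carpentry = 49, 3·y_varnish + 4·y_carpentry = 60.
→ y_varnish = 8 and y_carpentry = 9.
cabinets enters the basis when its profit ≥ yᵀa₃ = 8·1 + 9·4 = 44.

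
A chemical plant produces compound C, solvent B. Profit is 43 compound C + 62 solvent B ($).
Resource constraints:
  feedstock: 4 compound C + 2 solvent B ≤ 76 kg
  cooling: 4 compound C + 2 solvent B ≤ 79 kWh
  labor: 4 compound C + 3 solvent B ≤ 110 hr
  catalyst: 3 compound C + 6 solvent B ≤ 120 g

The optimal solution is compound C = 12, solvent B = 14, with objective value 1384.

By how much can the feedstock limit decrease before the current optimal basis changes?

36

Binding constraints: feedstock, catalyst. The basis is B = [[4,2],[3,6]] with det 18.
Per unit decrease in feedstock, x* moves by d = (-0.3333, 0.1667).
The basis stays optimal until compound C reaches 0; allowable decrease = 36 kg.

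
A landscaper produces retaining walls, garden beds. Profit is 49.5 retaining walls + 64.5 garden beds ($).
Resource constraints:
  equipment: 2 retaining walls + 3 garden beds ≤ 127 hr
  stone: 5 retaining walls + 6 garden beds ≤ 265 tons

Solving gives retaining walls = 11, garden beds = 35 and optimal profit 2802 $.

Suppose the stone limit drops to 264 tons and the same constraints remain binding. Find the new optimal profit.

2795.5

Both equipment and stone are binding at x*.
Dual feasibility on the basic columns requires 2·y_equipment + 5·y_stone = 49.5, 3·y_equipment + 6·y_stone = 64.5.
This yields shadow prices y_equipment = 8.5, y_stone = 6.5.
Δz = y_stone·Δb = 6.5 × (-1) = -6.5, so new z* = 2802 − 6.5 = 2795.5.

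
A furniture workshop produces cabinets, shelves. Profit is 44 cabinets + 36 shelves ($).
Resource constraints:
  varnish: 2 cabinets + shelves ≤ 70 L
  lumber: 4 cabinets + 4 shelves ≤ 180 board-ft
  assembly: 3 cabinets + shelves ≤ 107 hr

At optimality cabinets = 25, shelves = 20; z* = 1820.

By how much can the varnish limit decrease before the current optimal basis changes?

Binding constraints: varnish, lumber. The basis is B = [[2,1],[4,4]] with det 4.
Per unit decrease in varnish, x* moves by d = (-1, 1).
The basis stays optimal until cabinets reaches 0; allowable decrease = 25 L.

25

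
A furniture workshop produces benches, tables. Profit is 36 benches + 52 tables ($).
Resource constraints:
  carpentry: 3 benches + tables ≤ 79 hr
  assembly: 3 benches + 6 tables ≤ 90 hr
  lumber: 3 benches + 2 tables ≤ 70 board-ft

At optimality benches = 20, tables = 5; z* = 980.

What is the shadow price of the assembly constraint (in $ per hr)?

Check each constraint at x*: carpentry 65/79 (slack 14); assembly 90/90 (tight); lumber 70/70 (tight).
Slack constraints have shadow price 0 (complementary slackness).
From A_Bᵀ y = c: 3·y_assembly + 3·y_lumber = 36; 6·y_assembly + 2·y_lumber = 52.
Solving: y_assembly = 7, y_lumber = 5.
Shadow price of assembly = 7.

7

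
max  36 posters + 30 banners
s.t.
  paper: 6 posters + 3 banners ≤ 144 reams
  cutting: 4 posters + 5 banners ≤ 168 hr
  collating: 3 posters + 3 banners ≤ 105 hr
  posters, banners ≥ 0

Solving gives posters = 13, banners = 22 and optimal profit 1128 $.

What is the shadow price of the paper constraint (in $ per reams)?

Binding: paper and collating. Non-binding: cutting (6 unused).
Slack constraints have shadow price 0 (complementary slackness).
Dual feasibility on the basic columns requires 6·y_paper + 3·y_collating = 36, 3·y_paper + 3·y_collating = 30.
Solving: y_paper = 2, y_collating = 8.
Shadow price of paper = 2.

2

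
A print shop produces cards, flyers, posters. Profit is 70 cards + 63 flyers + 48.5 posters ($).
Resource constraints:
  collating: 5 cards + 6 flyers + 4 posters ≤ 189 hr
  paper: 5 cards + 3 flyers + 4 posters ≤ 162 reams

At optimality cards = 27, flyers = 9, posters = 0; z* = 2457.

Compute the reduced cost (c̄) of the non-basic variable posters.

At the optimum: collating uses 189 of 189 (binding); paper uses 162 of 162 (binding).
The binding rows give the dual system: 5·y_collating + 5·y_paper = 70 and 6·y_collating + 3·y_paper = 63.
This yields shadow prices y_collating = 7, y_paper = 7.
Reduced cost of posters: c₃ − yᵀa₃ = 48.5 − (7·4 + 7·4) = 48.5 − 56 = -7.5.

-7.5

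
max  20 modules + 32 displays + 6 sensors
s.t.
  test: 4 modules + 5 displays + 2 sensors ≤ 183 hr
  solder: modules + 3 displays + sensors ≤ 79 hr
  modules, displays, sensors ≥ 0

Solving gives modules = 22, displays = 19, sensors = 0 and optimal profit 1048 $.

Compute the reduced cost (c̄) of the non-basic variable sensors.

-6

Both test and solder are binding at x*.
Dual feasibility on the basic columns requires 4·y_test + 1·y_solder = 20, 5·y_test + 3·y_solder = 32.
→ y_test = 4 and y_solder = 4.
Reduced cost of sensors: c₃ − yᵀa₃ = 6 − (4·2 + 4·1) = 6 − 12 = -6.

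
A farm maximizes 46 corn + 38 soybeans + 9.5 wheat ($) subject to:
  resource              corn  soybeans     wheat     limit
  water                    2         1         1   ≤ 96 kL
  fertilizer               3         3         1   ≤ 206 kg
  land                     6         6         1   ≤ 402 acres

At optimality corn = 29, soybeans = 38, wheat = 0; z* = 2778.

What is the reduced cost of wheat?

Binding: water and land. Non-binding: fertilizer (5 unused).
Since fertilizer is not tight, its dual is 0.
Dual feasibility on the basic columns requires 2·y_water + 6·y_land = 46, 1·y_water + 6·y_land = 38.
Solving: y_water = 8, y_land = 5.
Reduced cost of wheat: c₃ − yᵀa₃ = 9.5 − (8·1 + 5·1) = 9.5 − 13 = -3.5.

-3.5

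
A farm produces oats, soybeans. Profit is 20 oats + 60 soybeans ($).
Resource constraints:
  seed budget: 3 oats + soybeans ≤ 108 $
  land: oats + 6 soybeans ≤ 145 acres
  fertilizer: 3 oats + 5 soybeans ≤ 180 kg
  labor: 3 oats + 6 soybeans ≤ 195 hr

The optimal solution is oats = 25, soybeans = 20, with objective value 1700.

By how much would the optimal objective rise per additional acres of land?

5

Check each constraint at x*: seed budget 95/108 (slack 13); land 145/145 (tight); fertilizer 175/180 (slack 5); labor 195/195 (tight).
Slack constraints have shadow price 0 (complementary slackness).
From A_Bᵀ y = c: 1·y_land + 3·y_labor = 20; 6·y_land + 6·y_labor = 60.
→ y_land = 5 and y_labor = 5.
Shadow price of land = 5.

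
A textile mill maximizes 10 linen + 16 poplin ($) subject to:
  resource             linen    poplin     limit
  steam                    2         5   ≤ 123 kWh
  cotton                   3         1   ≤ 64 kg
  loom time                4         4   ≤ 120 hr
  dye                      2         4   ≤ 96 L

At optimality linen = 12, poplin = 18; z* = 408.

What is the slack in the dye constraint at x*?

dye used = 2·12 + 4·18 = 96; slack = 96 − 96 = 0.

0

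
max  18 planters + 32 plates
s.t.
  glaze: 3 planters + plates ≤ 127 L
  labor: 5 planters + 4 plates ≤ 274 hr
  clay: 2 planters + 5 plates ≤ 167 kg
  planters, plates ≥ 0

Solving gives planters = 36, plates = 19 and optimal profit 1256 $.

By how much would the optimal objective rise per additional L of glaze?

At the optimum: glaze uses 127 of 127 (binding); labor uses 256 of 274 (slack = 18); clay uses 167 of 167 (binding).
By complementary slackness, y = 0 for the non-binding constraint.
From A_Bᵀ y = c: 3·y_glaze + 2·y_clay = 18; 1·y_glaze + 5·y_clay = 32.
Solving: y_glaze = 2, y_clay = 6.
Shadow price of glaze = 2.

2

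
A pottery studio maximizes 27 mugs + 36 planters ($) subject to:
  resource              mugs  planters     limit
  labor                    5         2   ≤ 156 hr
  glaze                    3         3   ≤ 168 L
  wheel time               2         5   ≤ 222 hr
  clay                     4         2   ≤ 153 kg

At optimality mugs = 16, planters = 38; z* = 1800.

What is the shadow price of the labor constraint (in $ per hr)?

3

Binding: labor and wheel time. Non-binding: glaze (6 unused), clay (13 unused).
By complementary slackness, y = 0 for the non-binding constraints.
The binding rows give the dual system: 5·y_labor + 2·y_wheel time = 27 and 2·y_labor + 5·y_wheel time = 36.
This yields shadow prices y_labor = 3, y_wheel time = 6.
Shadow price of labor = 3.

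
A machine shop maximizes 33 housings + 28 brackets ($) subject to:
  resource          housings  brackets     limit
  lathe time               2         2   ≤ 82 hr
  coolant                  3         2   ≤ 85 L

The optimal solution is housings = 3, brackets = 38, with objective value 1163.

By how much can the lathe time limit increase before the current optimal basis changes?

3

Binding constraints: lathe time, coolant. The basis is B = [[2,2],[3,2]] with det -2.
Per unit increase in lathe time, x* moves by d = (-1, 1.5).
The basis stays optimal until housings reaches 0; allowable increase = 3 hr.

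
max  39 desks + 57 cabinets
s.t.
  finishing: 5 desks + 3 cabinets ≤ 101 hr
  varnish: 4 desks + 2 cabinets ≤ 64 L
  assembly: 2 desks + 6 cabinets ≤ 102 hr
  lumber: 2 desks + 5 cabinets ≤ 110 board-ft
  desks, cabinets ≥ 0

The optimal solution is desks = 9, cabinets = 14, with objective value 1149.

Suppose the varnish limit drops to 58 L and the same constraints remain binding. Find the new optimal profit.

Binding: varnish and assembly. Non-binding: finishing (14 unused), lumber (22 unused).
Since finishing, lumber are not tight, their duals are 0.
The binding rows give the dual system: 4·y_varnish + 2·y_assembly = 39 and 2·y_varnish + 6·y_assembly = 57.
→ y_varnish = 6 and y_assembly = 7.5.
Δz = y_varnish·Δb = 6 × (-6) = -36, so new z* = 1149 − 36 = 1113.

1113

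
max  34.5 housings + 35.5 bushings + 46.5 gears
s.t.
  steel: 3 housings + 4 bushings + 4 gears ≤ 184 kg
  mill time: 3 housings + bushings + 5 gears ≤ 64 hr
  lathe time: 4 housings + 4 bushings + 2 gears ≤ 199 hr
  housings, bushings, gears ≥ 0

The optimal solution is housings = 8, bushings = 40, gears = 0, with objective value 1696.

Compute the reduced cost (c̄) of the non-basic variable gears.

-3

Check each constraint at x*: steel 184/184 (tight); mill time 64/64 (tight); lathe time 192/199 (slack 7).
By complementary slackness, y = 0 for the non-binding constraint.
Dual feasibility on the basic columns requires 3·y_steel + 3·y_mill time = 34.5, 4·y_steel + 1·y_mill time = 35.5.
This yields shadow prices y_steel = 8, y_mill time = 3.5.
Reduced cost of gears: c₃ − yᵀa₃ = 46.5 − (8·4 + 3.5·5) = 46.5 − 49.5 = -3.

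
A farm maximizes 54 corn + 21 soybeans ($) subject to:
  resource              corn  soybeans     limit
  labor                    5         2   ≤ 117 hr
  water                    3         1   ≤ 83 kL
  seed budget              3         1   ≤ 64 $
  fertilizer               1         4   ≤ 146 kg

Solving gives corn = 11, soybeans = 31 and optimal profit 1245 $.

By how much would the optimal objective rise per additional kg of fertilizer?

0

Check each constraint at x*: labor 117/117 (tight); water 64/83 (slack 19); seed budget 64/64 (tight); fertilizer 135/146 (slack 11).
Since water, fertilizer are not tight, their duals are 0.
The binding rows give the dual system: 5·y_labor + 3·y_seed budget = 54 and 2·y_labor + 1·y_seed budget = 21.
→ y_labor = 9 and y_seed budget = 3.
Shadow price of fertilizer = 0.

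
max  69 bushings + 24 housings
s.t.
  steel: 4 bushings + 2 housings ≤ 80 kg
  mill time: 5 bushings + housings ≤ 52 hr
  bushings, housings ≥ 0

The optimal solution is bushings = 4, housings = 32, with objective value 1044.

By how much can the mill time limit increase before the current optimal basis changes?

Binding constraints: steel, mill time. The basis is B = [[4,2],[5,1]] with det -6.
Per unit increase in mill time, x* moves by d = (0.3333, -0.6667).
The basis stays optimal until housings reaches 0; allowable increase = 48 hr.

48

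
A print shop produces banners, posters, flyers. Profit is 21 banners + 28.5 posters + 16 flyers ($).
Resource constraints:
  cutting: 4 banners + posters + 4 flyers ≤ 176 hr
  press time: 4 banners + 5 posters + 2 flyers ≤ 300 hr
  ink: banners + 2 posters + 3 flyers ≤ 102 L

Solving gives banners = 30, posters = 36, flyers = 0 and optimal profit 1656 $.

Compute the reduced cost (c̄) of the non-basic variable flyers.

-2

Check each constraint at x*: cutting 156/176 (slack 20); press time 300/300 (tight); ink 102/102 (tight).
By complementary slackness, y = 0 for the non-binding constraint.
The binding rows give the dual system: 4·y_press time + 1·y_ink = 21 and 5·y_press time + 2·y_ink = 28.5.
→ y_press time = 4.5 and y_ink = 3.
Reduced cost of flyers: c₃ − yᵀa₃ = 16 − (4.5·2 + 3·3) = 16 − 18 = -2.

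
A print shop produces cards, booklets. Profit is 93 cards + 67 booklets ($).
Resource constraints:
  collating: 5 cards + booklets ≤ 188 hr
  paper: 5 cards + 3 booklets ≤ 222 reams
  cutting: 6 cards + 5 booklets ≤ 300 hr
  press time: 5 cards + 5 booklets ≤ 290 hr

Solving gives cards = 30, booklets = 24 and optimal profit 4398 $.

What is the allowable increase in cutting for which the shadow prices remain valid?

Binding constraints: paper, cutting. The basis is B = [[5,3],[6,5]] with det 7.
Per unit increase in cutting, x* moves by d = (-0.4286, 0.7143).
The basis stays optimal until press time becomes binding; allowable increase = 14 hr.

14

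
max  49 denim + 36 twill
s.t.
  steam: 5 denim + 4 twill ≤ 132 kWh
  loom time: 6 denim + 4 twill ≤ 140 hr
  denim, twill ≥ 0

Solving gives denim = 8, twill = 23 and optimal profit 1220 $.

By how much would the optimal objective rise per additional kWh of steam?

5

Check each constraint at x*: steam 132/132 (tight); loom time 140/140 (tight).
Dual feasibility on the basic columns requires 5·y_steam + 6·y_loom time = 49, 4·y_steam + 4·y_loom time = 36.
→ y_steam = 5 and y_loom time = 4.
Shadow price of steam = 5.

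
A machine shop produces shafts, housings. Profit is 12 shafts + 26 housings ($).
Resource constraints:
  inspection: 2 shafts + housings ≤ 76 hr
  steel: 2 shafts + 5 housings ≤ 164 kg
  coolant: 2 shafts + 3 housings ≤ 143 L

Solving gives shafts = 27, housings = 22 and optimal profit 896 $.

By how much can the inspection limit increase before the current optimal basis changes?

46

Binding constraints: inspection, steel. The basis is B = [[2,1],[2,5]] with det 8.
Per unit increase in inspection, x* moves by d = (0.625, -0.25).
The basis stays optimal until coolant becomes binding; allowable increase = 46 hr.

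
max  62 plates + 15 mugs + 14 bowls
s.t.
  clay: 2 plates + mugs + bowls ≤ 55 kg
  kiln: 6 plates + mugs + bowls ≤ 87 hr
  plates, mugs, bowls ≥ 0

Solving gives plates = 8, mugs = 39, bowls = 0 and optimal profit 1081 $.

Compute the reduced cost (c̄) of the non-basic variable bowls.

Both clay and kiln are binding at x*.
From A_Bᵀ y = c: 2·y_clay + 6·y_kiln = 62; 1·y_clay + 1·y_kiln = 15.
This yields shadow prices y_clay = 7, y_kiln = 8.
Reduced cost of bowls: c₃ − yᵀa₃ = 14 − (7·1 + 8·1) = 14 − 15 = -1.

-1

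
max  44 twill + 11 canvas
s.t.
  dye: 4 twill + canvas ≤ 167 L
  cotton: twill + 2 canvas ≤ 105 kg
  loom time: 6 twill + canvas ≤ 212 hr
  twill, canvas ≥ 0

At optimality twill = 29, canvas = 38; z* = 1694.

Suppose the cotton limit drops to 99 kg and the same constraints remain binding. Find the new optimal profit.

1682

Binding: cotton and loom time. Non-binding: dye (13 unused).
By complementary slackness, y = 0 for the non-binding constraint.
The binding rows give the dual system: 1·y_cotton + 6·y_loom time = 44 and 2·y_cotton + 1·y_loom time = 11.
This yields shadow prices y_cotton = 2, y_loom time = 7.
Δz = y_cotton·Δb = 2 × (-6) = -12, so new z* = 1694 − 12 = 1682.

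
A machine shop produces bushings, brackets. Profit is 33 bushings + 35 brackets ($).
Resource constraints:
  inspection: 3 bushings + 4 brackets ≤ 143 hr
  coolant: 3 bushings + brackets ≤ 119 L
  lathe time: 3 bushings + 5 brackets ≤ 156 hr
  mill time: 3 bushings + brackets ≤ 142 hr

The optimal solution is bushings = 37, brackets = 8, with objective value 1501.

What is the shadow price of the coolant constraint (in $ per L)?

3

Check each constraint at x*: inspection 143/143 (tight); coolant 119/119 (tight); lathe time 151/156 (slack 5); mill time 119/142 (slack 23).
Slack constraints have shadow price 0 (complementary slackness).
From A_Bᵀ y = c: 3·y_inspection + 3·y_coolant = 33; 4·y_inspection + 1·y_coolant = 35.
This yields shadow prices y_inspection = 8, y_coolant = 3.
Shadow price of coolant = 3.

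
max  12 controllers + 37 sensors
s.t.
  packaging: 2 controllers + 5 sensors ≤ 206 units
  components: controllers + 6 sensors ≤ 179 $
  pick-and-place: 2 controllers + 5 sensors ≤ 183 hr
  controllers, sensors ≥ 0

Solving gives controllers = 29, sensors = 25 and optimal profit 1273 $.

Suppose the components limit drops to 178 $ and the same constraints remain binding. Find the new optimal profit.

At the optimum: packaging uses 183 of 206 (slack = 23); components uses 179 of 179 (binding); pick-and-place uses 183 of 183 (binding).
By complementary slackness, y = 0 for the non-binding constraint.
Dual feasibility on the basic columns requires 1·y_components + 2·y_pick-and-place = 12, 6·y_components + 5·y_pick-and-place = 37.
Solving: y_components = 2, y_pick-and-place = 5.
Δz = y_components·Δb = 2 × (-1) = -2, so new z* = 1273 − 2 = 1271.

1271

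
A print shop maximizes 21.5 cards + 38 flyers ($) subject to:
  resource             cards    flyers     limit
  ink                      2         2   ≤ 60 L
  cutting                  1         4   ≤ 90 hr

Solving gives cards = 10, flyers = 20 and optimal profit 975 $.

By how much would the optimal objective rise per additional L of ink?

At the optimum: ink uses 60 of 60 (binding); cutting uses 90 of 90 (binding).
The binding rows give the dual system: 2·y_ink + 1·y_cutting = 21.5 and 2·y_ink + 4·y_cutting = 38.
This yields shadow prices y_ink = 8, y_cutting = 5.5.
Shadow price of ink = 8.

8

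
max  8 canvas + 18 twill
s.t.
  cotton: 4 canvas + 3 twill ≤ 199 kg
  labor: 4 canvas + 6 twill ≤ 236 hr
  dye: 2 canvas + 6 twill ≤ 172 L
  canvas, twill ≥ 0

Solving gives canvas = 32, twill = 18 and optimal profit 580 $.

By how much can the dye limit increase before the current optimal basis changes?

64

Binding constraints: labor, dye. The basis is B = [[4,6],[2,6]] with det 12.
Per unit increase in dye, x* moves by d = (-0.5, 0.3333).
The basis stays optimal until canvas reaches 0; allowable increase = 64 L.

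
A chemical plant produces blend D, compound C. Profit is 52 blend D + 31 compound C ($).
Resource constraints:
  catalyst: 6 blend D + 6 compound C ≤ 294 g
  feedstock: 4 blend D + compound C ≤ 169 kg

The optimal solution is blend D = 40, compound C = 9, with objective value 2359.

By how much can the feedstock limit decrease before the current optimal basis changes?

120

Binding constraints: catalyst, feedstock. The basis is B = [[6,6],[4,1]] with det -18.
Per unit decrease in feedstock, x* moves by d = (-0.3333, 0.3333).
The basis stays optimal until blend D reaches 0; allowable decrease = 120 kg.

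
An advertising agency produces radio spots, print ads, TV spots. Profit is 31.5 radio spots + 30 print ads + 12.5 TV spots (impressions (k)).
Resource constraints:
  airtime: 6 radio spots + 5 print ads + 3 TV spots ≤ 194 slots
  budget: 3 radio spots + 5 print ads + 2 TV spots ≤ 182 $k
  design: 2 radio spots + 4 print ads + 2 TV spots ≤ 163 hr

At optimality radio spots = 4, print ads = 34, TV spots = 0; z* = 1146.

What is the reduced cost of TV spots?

Check each constraint at x*: airtime 194/194 (tight); budget 182/182 (tight); design 144/163 (slack 19).
By complementary slackness, y = 0 for the non-binding constraint.
Dual feasibility on the basic columns requires 6·y_airtime + 3·y_budget = 31.5, 5·y_airtime + 5·y_budget = 30.
Solving: y_airtime = 4.5, y_budget = 1.5.
Reduced cost of TV spots: c₃ − yᵀa₃ = 12.5 − (4.5·3 + 1.5·2) = 12.5 − 16.5 = -4.

-4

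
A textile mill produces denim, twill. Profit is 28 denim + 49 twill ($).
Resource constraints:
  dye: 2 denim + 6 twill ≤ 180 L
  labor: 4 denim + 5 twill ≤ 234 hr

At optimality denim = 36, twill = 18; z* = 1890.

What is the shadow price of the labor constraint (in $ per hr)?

5

Both dye and labor are binding at x*.
Dual feasibility on the basic columns requires 2·y_dye + 4·y_labor = 28, 6·y_dye + 5·y_labor = 49.
This yields shadow prices y_dye = 4, y_labor = 5.
Shadow price of labor = 5.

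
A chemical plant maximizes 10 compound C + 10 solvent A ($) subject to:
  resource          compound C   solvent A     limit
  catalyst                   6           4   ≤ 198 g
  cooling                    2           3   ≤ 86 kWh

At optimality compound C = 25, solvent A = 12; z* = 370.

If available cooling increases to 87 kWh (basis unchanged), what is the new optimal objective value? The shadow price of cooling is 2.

372

Δb = 1, so new z* = 370 + (2)·(1) = 370 + 2 = 372.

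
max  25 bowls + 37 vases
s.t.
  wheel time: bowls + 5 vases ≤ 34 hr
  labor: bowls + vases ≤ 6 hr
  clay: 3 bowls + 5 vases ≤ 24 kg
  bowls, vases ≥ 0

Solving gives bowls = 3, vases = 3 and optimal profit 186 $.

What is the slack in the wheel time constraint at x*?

16

wheel time used = 1·3 + 5·3 = 18; slack = 34 − 18 = 16.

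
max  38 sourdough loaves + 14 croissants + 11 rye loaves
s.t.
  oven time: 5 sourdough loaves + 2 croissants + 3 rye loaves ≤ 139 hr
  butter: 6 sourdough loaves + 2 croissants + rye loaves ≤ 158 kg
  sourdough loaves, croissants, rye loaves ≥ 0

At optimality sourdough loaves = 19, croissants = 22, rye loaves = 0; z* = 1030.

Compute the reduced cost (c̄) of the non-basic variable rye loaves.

-4

Both oven time and butter are binding at x*.
The binding rows give the dual system: 5·y_oven time + 6·y_butter = 38 and 2·y_oven time + 2·y_butter = 14.
→ y_oven time = 4 and y_butter = 3.
Reduced cost of rye loaves: c₃ − yᵀa₃ = 11 − (4·3 + 3·1) = 11 − 15 = -4.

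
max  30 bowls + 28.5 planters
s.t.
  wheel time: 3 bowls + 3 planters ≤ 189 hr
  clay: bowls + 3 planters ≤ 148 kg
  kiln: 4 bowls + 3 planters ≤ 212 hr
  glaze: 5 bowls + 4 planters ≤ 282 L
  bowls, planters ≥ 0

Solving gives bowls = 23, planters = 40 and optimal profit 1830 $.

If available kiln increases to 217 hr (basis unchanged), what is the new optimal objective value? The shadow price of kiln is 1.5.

Δb = 5, so new z* = 1830 + (1.5)·(5) = 1830 + 7.5 = 1837.5.

1837.5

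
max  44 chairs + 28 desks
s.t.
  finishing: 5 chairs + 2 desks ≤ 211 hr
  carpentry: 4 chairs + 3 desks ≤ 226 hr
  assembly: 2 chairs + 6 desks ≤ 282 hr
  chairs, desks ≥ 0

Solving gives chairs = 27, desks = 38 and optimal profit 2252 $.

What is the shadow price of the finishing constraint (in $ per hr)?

8

At the optimum: finishing uses 211 of 211 (binding); carpentry uses 222 of 226 (slack = 4); assembly uses 282 of 282 (binding).
Slack constraints have shadow price 0 (complementary slackness).
The binding rows give the dual system: 5·y_finishing + 2·y_assembly = 44 and 2·y_finishing + 6·y_assembly = 28.
This yields shadow prices y_finishing = 8, y_assembly = 2.
Shadow price of finishing = 8.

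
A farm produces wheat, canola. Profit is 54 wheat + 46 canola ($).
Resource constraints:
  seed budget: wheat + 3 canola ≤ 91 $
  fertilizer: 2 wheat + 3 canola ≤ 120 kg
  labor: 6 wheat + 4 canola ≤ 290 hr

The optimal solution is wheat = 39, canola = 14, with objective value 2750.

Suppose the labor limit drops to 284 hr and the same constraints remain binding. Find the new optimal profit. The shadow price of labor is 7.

2708

Δb = -6, so new z* = 2750 + (7)·(-6) = 2750 − 42 = 2708.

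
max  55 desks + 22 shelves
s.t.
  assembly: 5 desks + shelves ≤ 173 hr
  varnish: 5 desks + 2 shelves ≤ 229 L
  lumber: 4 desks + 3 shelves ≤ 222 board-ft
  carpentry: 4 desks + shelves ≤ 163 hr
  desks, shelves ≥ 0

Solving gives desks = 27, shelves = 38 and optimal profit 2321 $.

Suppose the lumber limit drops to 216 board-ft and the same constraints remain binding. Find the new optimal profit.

At the optimum: assembly uses 173 of 173 (binding); varnish uses 211 of 229 (slack = 18); lumber uses 222 of 222 (binding); carpentry uses 146 of 163 (slack = 17).
Since varnish, carpentry are not tight, their duals are 0.
From A_Bᵀ y = c: 5·y_assembly + 4·y_lumber = 55; 1·y_assembly + 3·y_lumber = 22.
→ y_assembly = 7 and y_lumber = 5.
Δz = y_lumber·Δb = 5 × (-6) = -30, so new z* = 2321 − 30 = 2291.

2291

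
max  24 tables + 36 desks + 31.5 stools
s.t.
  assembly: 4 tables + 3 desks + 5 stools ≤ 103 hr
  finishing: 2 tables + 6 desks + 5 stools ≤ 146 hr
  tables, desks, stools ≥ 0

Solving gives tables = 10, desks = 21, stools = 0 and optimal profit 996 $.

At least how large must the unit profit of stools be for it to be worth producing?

At the optimum: assembly uses 103 of 103 (binding); finishing uses 146 of 146 (binding).
Dual feasibility on the basic columns requires 4·y_assembly + 2·y_finishing = 24, 3·y_assembly + 6·y_finishing = 36.
→ y_assembly = 4 and y_finishing = 4.
stools enters the basis when its profit ≥ yᵀa₃ = 4·5 + 4·5 = 40.

40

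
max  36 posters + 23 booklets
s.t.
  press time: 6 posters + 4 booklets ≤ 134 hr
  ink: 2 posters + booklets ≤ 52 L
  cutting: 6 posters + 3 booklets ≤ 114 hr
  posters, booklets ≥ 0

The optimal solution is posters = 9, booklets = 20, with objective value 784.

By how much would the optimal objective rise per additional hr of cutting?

Binding: press time and cutting. Non-binding: ink (14 unused).
By complementary slackness, y = 0 for the non-binding constraint.
From A_Bᵀ y = c: 6·y_press time + 6·y_cutting = 36; 4·y_press time + 3·y_cutting = 23.
This yields shadow prices y_press time = 5, y_cutting = 1.
Shadow price of cutting = 1.

1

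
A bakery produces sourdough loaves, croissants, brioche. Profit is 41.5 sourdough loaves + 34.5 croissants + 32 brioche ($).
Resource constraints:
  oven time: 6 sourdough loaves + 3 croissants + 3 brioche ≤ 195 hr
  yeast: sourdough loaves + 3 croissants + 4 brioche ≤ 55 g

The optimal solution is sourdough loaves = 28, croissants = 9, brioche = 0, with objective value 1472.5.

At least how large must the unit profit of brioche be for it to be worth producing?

At the optimum: oven time uses 195 of 195 (binding); yeast uses 55 of 55 (binding).
Dual feasibility on the basic columns requires 6·y_oven time + 1·y_yeast = 41.5, 3·y_oven time + 3·y_yeast = 34.5.
Solving: y_oven time = 6, y_yeast = 5.5.
brioche enters the basis when its profit ≥ yᵀa₃ = 6·3 + 5.5·4 = 40.

40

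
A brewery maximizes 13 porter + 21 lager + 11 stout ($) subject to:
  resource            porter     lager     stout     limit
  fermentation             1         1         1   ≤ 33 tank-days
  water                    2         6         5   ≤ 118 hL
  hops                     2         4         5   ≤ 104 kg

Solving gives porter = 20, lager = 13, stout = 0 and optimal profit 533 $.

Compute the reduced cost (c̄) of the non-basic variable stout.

Binding: fermentation and water. Non-binding: hops (12 unused).
Since hops is not tight, its dual is 0.
Dual feasibility on the basic columns requires 1·y_fermentation + 2·y_water = 13, 1·y_fermentation + 6·y_water = 21.
Solving: y_fermentation = 9, y_water = 2.
Reduced cost of stout: c₃ − yᵀa₃ = 11 − (9·1 + 2·5) = 11 − 19 = -8.

-8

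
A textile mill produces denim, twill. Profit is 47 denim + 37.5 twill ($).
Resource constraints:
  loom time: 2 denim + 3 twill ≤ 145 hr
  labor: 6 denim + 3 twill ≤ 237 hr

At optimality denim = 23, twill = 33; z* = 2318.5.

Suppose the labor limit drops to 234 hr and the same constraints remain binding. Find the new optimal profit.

2302

Check each constraint at x*: loom time 145/145 (tight); labor 237/237 (tight).
From A_Bᵀ y = c: 2·y_loom time + 6·y_labor = 47; 3·y_loom time + 3·y_labor = 37.5.
→ y_loom time = 7 and y_labor = 5.5.
Δz = y_labor·Δb = 5.5 × (-3) = -16.5, so new z* = 2318.5 − 16.5 = 2302.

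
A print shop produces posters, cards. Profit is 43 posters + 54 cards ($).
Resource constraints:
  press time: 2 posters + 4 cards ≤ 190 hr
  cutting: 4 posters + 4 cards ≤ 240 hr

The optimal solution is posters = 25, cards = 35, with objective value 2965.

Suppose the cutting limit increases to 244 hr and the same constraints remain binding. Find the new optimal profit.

Check each constraint at x*: press time 190/190 (tight); cutting 240/240 (tight).
Dual feasibility on the basic columns requires 2·y_press time + 4·y_cutting = 43, 4·y_press time + 4·y_cutting = 54.
This yields shadow prices y_press time = 5.5, y_cutting = 8.
Δz = y_cutting·Δb = 8 × (4) = 32, so new z* = 2965 + 32 = 2997.

2997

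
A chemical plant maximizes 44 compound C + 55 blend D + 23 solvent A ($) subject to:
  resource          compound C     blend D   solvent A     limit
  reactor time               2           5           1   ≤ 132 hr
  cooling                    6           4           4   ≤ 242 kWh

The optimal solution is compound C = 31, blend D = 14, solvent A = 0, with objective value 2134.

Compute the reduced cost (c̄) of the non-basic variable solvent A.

Check each constraint at x*: reactor time 132/132 (tight); cooling 242/242 (tight).
Dual feasibility on the basic columns requires 2·y_reactor time + 6·y_cooling = 44, 5·y_reactor time + 4·y_cooling = 55.
This yields shadow prices y_reactor time = 7, y_cooling = 5.
Reduced cost of solvent A: c₃ − yᵀa₃ = 23 − (7·1 + 5·4) = 23 − 27 = -4.

-4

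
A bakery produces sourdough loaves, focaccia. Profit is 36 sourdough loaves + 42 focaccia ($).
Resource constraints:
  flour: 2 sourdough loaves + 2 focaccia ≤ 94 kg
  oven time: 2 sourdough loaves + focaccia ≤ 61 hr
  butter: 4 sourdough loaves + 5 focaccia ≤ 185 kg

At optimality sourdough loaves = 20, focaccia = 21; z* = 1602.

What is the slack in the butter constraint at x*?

0

butter used = 4·20 + 5·21 = 185; slack = 185 − 185 = 0.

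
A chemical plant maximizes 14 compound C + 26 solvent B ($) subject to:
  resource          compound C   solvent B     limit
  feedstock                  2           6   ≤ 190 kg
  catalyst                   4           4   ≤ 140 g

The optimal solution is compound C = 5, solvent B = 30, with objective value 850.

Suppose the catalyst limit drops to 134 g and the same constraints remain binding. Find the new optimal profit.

838

At the optimum: feedstock uses 190 of 190 (binding); catalyst uses 140 of 140 (binding).
Dual feasibility on the basic columns requires 2·y_feedstock + 4·y_catalyst = 14, 6·y_feedstock + 4·y_catalyst = 26.
Solving: y_feedstock = 3, y_catalyst = 2.
Δz = y_catalyst·Δb = 2 × (-6) = -12, so new z* = 850 − 12 = 838.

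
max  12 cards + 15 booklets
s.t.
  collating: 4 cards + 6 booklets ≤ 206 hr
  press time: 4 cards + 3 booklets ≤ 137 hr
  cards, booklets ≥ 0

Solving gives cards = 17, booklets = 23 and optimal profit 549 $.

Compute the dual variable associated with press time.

1

Both collating and press time are binding at x*.
From A_Bᵀ y = c: 4·y_collating + 4·y_press time = 12; 6·y_collating + 3·y_press time = 15.
Solving: y_collating = 2, y_press time = 1.
Shadow price of press time = 1.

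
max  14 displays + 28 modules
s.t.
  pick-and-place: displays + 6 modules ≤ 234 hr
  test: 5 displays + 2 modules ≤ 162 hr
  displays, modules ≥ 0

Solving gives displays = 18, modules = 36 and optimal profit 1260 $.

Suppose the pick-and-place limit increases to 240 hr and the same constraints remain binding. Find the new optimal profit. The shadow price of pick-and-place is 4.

1284

Δb = 6, so new z* = 1260 + (4)·(6) = 1260 + 24 = 1284.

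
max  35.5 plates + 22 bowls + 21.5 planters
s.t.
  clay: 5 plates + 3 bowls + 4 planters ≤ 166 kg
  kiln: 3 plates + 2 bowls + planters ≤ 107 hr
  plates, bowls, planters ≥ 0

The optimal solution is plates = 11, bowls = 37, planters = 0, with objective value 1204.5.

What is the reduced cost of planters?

-2

At the optimum: clay uses 166 of 166 (binding); kiln uses 107 of 107 (binding).
From A_Bᵀ y = c: 5·y_clay + 3·y_kiln = 35.5; 3·y_clay + 2·y_kiln = 22.
→ y_clay = 5 and y_kiln = 3.5.
Reduced cost of planters: c₃ − yᵀa₃ = 21.5 − (5·4 + 3.5·1) = 21.5 − 23.5 = -2.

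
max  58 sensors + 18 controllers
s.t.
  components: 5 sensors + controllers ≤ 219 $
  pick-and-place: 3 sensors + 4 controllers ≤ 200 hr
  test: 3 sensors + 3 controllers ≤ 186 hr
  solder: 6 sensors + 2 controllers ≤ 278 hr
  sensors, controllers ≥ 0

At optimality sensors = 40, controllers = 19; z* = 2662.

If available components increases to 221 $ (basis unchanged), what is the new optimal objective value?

2666

At the optimum: components uses 219 of 219 (binding); pick-and-place uses 196 of 200 (slack = 4); test uses 177 of 186 (slack = 9); solder uses 278 of 278 (binding).
Slack constraints have shadow price 0 (complementary slackness).
The binding rows give the dual system: 5·y_components + 6·y_solder = 58 and 1·y_components + 2·y_solder = 18.
→ y_components = 2 and y_solder = 8.
Δz = y_components·Δb = 2 × (2) = 4, so new z* = 2662 + 4 = 2666.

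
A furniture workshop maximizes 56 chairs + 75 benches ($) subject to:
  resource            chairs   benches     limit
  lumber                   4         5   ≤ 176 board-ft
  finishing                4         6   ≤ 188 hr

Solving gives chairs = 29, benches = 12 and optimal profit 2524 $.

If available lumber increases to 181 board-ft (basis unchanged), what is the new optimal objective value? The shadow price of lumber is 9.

Δb = 5, so new z* = 2524 + (9)·(5) = 2524 + 45 = 2569.

2569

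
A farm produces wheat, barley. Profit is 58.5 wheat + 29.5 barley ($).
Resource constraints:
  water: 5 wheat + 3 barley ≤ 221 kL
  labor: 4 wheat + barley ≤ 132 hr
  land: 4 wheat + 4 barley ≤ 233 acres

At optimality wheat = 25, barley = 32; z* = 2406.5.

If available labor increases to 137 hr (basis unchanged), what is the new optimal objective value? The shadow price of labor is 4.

Δb = 5, so new z* = 2406.5 + (4)·(5) = 2406.5 + 20 = 2426.5.

2426.5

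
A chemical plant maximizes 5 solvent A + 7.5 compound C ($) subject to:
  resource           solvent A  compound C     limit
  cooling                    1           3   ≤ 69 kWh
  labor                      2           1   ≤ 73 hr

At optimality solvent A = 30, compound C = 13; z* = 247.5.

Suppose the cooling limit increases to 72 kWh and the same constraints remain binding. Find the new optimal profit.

253.5

At the optimum: cooling uses 69 of 69 (binding); labor uses 73 of 73 (binding).
From A_Bᵀ y = c: 1·y_cooling + 2·y_labor = 5; 3·y_cooling + 1·y_labor = 7.5.
→ y_cooling = 2 and y_labor = 1.5.
Δz = y_cooling·Δb = 2 × (3) = 6, so new z* = 247.5 + 6 = 253.5.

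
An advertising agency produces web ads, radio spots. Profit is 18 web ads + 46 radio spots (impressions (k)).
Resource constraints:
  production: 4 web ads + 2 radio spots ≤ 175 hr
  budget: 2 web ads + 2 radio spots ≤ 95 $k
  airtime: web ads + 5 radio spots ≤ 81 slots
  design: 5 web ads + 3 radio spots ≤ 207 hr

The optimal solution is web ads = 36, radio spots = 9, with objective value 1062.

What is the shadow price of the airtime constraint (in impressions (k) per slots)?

8

Check each constraint at x*: production 162/175 (slack 13); budget 90/95 (slack 5); airtime 81/81 (tight); design 207/207 (tight).
Slack constraints have shadow price 0 (complementary slackness).
The binding rows give the dual system: 1·y_airtime + 5·y_design = 18 and 5·y_airtime + 3·y_design = 46.
→ y_airtime = 8 and y_design = 2.
Shadow price of airtime = 8.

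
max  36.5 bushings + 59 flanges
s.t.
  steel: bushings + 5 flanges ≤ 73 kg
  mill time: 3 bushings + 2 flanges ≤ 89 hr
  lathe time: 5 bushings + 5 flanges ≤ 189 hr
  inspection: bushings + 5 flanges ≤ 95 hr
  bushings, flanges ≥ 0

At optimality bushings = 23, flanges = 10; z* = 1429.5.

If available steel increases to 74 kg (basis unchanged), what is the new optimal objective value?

1437.5

Check each constraint at x*: steel 73/73 (tight); mill time 89/89 (tight); lathe time 165/189 (slack 24); inspection 73/95 (slack 22).
By complementary slackness, y = 0 for the non-binding constraints.
The binding rows give the dual system: 1·y_steel + 3·y_mill time = 36.5 and 5·y_steel + 2·y_mill time = 59.
→ y_steel = 8 and y_mill time = 9.5.
Δz = y_steel·Δb = 8 × (1) = 8, so new z* = 1429.5 + 8 = 1437.5.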